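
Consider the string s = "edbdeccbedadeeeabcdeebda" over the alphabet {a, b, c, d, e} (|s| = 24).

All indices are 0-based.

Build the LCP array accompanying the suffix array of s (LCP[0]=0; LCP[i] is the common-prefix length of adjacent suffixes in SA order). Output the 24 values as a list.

rank→(start, suffix):
  0 → (23, 'a')
  1 → (15, 'abcdeebda')
  2 → (10, 'adeeeabcdeebda')
  3 → (16, 'bcdeebda')
  4 → (21, 'bda')
  5 → (2, 'bdeccbedadeeeabcdeebda')
  6 → (7, 'bedadeeeabcdeebda')
  7 → (6, 'cbedadeeeabcdeebda')
  8 → (5, 'ccbedadeeeabcdeebda')
  9 → (17, 'cdeebda')
  10 → (22, 'da')
  11 → (9, 'dadeeeabcdeebda')
  12 → (1, 'dbdeccbedadeeeabcdeebda')
  13 → (3, 'deccbedadeeeabcdeebda')
  14 → (18, 'deebda')
  15 → (11, 'deeeabcdeebda')
  16 → (14, 'eabcdeebda')
  17 → (20, 'ebda')
  18 → (4, 'eccbedadeeeabcdeebda')
  19 → (8, 'edadeeeabcdeebda')
  20 → (0, 'edbdeccbedadeeeabcdeebda')
  21 → (13, 'eeabcdeebda')
  22 → (19, 'eebda')
  23 → (12, 'eeeabcdeebda')

SA = [23, 15, 10, 16, 21, 2, 7, 6, 5, 17, 22, 9, 1, 3, 18, 11, 14, 20, 4, 8, 0, 13, 19, 12]
[i] adj suffixes → lcp
  [1] 23/15 → 1 ('a')
  [2] 15/10 → 1 ('a')
  [3] 10/16 → 0 ('')
  [4] 16/21 → 1 ('b')
  [5] 21/2 → 2 ('bd')
  [6] 2/7 → 1 ('b')
  [7] 7/6 → 0 ('')
  [8] 6/5 → 1 ('c')
  [9] 5/17 → 1 ('c')
  [10] 17/22 → 0 ('')
  [11] 22/9 → 2 ('da')
  [12] 9/1 → 1 ('d')
  [13] 1/3 → 1 ('d')
  [14] 3/18 → 2 ('de')
  [15] 18/11 → 3 ('dee')
  [16] 11/14 → 0 ('')
  [17] 14/20 → 1 ('e')
  [18] 20/4 → 1 ('e')
  [19] 4/8 → 1 ('e')
  [20] 8/0 → 2 ('ed')
  [21] 0/13 → 1 ('e')
  [22] 13/19 → 2 ('ee')
  [23] 19/12 → 2 ('ee')

[0, 1, 1, 0, 1, 2, 1, 0, 1, 1, 0, 2, 1, 1, 2, 3, 0, 1, 1, 1, 2, 1, 2, 2]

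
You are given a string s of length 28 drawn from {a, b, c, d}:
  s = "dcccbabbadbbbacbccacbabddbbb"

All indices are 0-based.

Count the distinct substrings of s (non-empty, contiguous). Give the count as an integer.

360

sorted suffixes:
  #0 SA[0]=5  'abbadbbbacbccacbabddbbb'
  #1 SA[1]=21  'abddbbb'
  #2 SA[2]=18  'acbabddbbb'
  #3 SA[3]=13  'acbccacbabddbbb'
  #4 SA[4]=8  'adbbbacbccacbabddbbb'
  #5 SA[5]=27  'b'
  #6 SA[6]=4  'babbadbbbacbccacbabddbbb'
  #7 SA[7]=20  'babddbbb'
  #8 SA[8]=12  'bacbccacbabddbbb'
  #9 SA[9]=7  'badbbbacbccacbabddbbb'
  #10 SA[10]=26  'bb'
  #11 SA[11]=11  'bbacbccacbabddbbb'
  #12 SA[12]=6  'bbadbbbacbccacbabddbbb'
  #13 SA[13]=25  'bbb'
  #14 SA[14]=10  'bbbacbccacbabddbbb'
  #15 SA[15]=15  'bccacbabddbbb'
  #16 SA[16]=22  'bddbbb'
  #17 SA[17]=17  'cacbabddbbb'
  #18 SA[18]=3  'cbabbadbbbacbccacbabddbbb'
  #19 SA[19]=19  'cbabddbbb'
  #20 SA[20]=14  'cbccacbabddbbb'
  #21 SA[21]=16  'ccacbabddbbb'
  #22 SA[22]=2  'ccbabbadbbbacbccacbabddbbb'
  #23 SA[23]=1  'cccbabbadbbbacbccacbabddbbb'
  #24 SA[24]=24  'dbbb'
  #25 SA[25]=9  'dbbbacbccacbabddbbb'
  #26 SA[26]=0  'dcccbabbadbbbacbccacbabddbbb'
  #27 SA[27]=23  'ddbbb'

SA = [5, 21, 18, 13, 8, 27, 4, 20, 12, 7, 26, 11, 6, 25, 10, 15, 22, 17, 3, 19, 14, 16, 2, 1, 24, 9, 0, 23]
rank  pair      lcp
   1  s[5:],s[21:]  2  'ab'
   2  s[21:],s[18:]  1  'a'
   3  s[18:],s[13:]  3  'acb'
   4  s[13:],s[8:]  1  'a'
   5  s[8:],s[27:]  0  ''
   6  s[27:],s[4:]  1  'b'
   7  s[4:],s[20:]  3  'bab'
   8  s[20:],s[12:]  2  'ba'
   9  s[12:],s[7:]  2  'ba'
  10  s[7:],s[26:]  1  'b'
  11  s[26:],s[11:]  2  'bb'
  12  s[11:],s[6:]  3  'bba'
  13  s[6:],s[25:]  2  'bb'
  14  s[25:],s[10:]  3  'bbb'
  15  s[10:],s[15:]  1  'b'
  16  s[15:],s[22:]  1  'b'
  17  s[22:],s[17:]  0  ''
  18  s[17:],s[3:]  1  'c'
  19  s[3:],s[19:]  4  'cbab'
  20  s[19:],s[14:]  2  'cb'
  21  s[14:],s[16:]  1  'c'
  22  s[16:],s[2:]  2  'cc'
  23  s[2:],s[1:]  2  'cc'
  24  s[1:],s[24:]  0  ''
  25  s[24:],s[9:]  4  'dbbb'
  26  s[9:],s[0:]  1  'd'
  27  s[0:],s[23:]  1  'd'

n(n+1)/2 = 28·29/2 = 406
Σ LCP = 0 + 2 + 1 + 3 + 1 + 0 + 1 + 3 + 2 + 2 + 1 + 2 + 3 + 2 + 3 + 1 + 1 + 0 + 1 + 4 + 2 + 1 + 2 + 2 + 0 + 4 + 1 + 1 = 46
distinct = 406 − 46 = 360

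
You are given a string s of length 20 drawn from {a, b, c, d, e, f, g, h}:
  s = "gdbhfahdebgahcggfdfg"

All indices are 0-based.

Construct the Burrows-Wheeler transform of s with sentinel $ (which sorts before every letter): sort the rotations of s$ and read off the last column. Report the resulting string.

ggfedhghfdhgdfb$gcaab

rank  rotation               last
    0  $gdbhfahdebgahcggfdfg  g
    1  ahcggfdfg$gdbhfahdebg  g
    2  ahdebgahcggfdfg$gdbhf  f
    3  bgahcggfdfg$gdbhfahde  e
    4  bhfahdebgahcggfdfg$gd  d
    5  cggfdfg$gdbhfahdebgah  h
    6  dbhfahdebgahcggfdfg$g  g
    7  debgahcggfdfg$gdbhfah  h
    8  dfg$gdbhfahdebgahcggf  f
    9  ebgahcggfdfg$gdbhfahd  d
   10  fahdebgahcggfdfg$gdbh  h
   11  fdfg$gdbhfahdebgahcgg  g
   12  fg$gdbhfahdebgahcggfd  d
   13  g$gdbhfahdebgahcggfdf  f
   14  gahcggfdfg$gdbhfahdeb  b
   15  gdbhfahdebgahcggfdfg$  $
   16  gfdfg$gdbhfahdebgahcg  g
   17  ggfdfg$gdbhfahdebgahc  c
   18  hcggfdfg$gdbhfahdebga  a
   19  hdebgahcggfdfg$gdbhfa  a
   20  hfahdebgahcggfdfg$gdb  b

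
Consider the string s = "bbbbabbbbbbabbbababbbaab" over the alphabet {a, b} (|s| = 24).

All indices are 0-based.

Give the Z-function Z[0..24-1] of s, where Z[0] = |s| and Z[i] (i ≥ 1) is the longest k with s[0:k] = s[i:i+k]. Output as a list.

Z[0]=24
i=1: fresh scan; Z[1]=3 scan→box=[1,4)
i=2: min(r-i=2, Z[1]=3)=2; Z[2]=2
i=3: min(r-i=1, Z[2]=2)=1; Z[3]=1
i=4: fresh scan; Z[4]=0
i=5: fresh scan; Z[5]=4 scan→box=[5,9)
i=6: min(r-i=3, Z[1]=3)=3; Z[6]=4 scan→box=[6,10)
i=7: min(r-i=3, Z[1]=3)=3; Z[7]=8 scan→box=[7,15)
i=8: min(r-i=7, Z[1]=3)=3; Z[8]=3
i=9: min(r-i=6, Z[2]=2)=2; Z[9]=2
i=10: min(r-i=5, Z[3]=1)=1; Z[10]=1
i=11: min(r-i=4, Z[4]=0)=0; Z[11]=0
i=12: min(r-i=3, Z[5]=4)=3; Z[12]=3
i=13: min(r-i=2, Z[6]=4)=2; Z[13]=2
i=14: min(r-i=1, Z[7]=8)=1; Z[14]=1
i=15: fresh scan; Z[15]=0
i=16: fresh scan; Z[16]=1 scan→box=[16,17)
i=17: fresh scan; Z[17]=0
i=18: fresh scan; Z[18]=3 scan→box=[18,21)
i=19: min(r-i=2, Z[1]=3)=2; Z[19]=2
i=20: min(r-i=1, Z[2]=2)=1; Z[20]=1
i=21: fresh scan; Z[21]=0
i=22: fresh scan; Z[22]=0
i=23: fresh scan; Z[23]=1 scan→box=[23,24)

[24, 3, 2, 1, 0, 4, 4, 8, 3, 2, 1, 0, 3, 2, 1, 0, 1, 0, 3, 2, 1, 0, 0, 1]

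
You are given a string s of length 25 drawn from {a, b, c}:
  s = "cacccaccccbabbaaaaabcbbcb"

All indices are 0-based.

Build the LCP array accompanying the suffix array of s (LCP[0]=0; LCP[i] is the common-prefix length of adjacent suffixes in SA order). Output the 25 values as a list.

[0, 4, 3, 2, 1, 2, 1, 4, 0, 1, 2, 1, 2, 1, 3, 0, 5, 1, 2, 2, 1, 2, 2, 3, 3]

sorted suffixes:
  #0 SA[0]=14  'aaaaabcbbcb'
  #1 SA[1]=15  'aaaabcbbcb'
  #2 SA[2]=16  'aaabcbbcb'
  #3 SA[3]=17  'aabcbbcb'
  #4 SA[4]=11  'abbaaaaabcbbcb'
  #5 SA[5]=18  'abcbbcb'
  #6 SA[6]=1  'acccaccccbabbaaaaabcbbcb'
  #7 SA[7]=5  'accccbabbaaaaabcbbcb'
  #8 SA[8]=24  'b'
  #9 SA[9]=13  'baaaaabcbbcb'
  #10 SA[10]=10  'babbaaaaabcbbcb'
  #11 SA[11]=12  'bbaaaaabcbbcb'
  #12 SA[12]=21  'bbcb'
  #13 SA[13]=22  'bcb'
  #14 SA[14]=19  'bcbbcb'
  #15 SA[15]=0  'cacccaccccbabbaaaaabcbbcb'
  #16 SA[16]=4  'caccccbabbaaaaabcbbcb'
  #17 SA[17]=23  'cb'
  #18 SA[18]=9  'cbabbaaaaabcbbcb'
  #19 SA[19]=20  'cbbcb'
  #20 SA[20]=3  'ccaccccbabbaaaaabcbbcb'
  #21 SA[21]=8  'ccbabbaaaaabcbbcb'
  #22 SA[22]=2  'cccaccccbabbaaaaabcbbcb'
  #23 SA[23]=7  'cccbabbaaaaabcbbcb'
  #24 SA[24]=6  'ccccbabbaaaaabcbbcb'

SA = [14, 15, 16, 17, 11, 18, 1, 5, 24, 13, 10, 12, 21, 22, 19, 0, 4, 23, 9, 20, 3, 8, 2, 7, 6]
i: (SA[i-1],SA[i]) lcp shared
  1: (14,15) 4 'aaaa'
  2: (15,16) 3 'aaa'
  3: (16,17) 2 'aa'
  4: (17,11) 1 'a'
  5: (11,18) 2 'ab'
  6: (18,1) 1 'a'
  7: (1,5) 4 'accc'
  8: (5,24) 0 ''
  9: (24,13) 1 'b'
  10: (13,10) 2 'ba'
  11: (10,12) 1 'b'
  12: (12,21) 2 'bb'
  13: (21,22) 1 'b'
  14: (22,19) 3 'bcb'
  15: (19,0) 0 ''
  16: (0,4) 5 'caccc'
  17: (4,23) 1 'c'
  18: (23,9) 2 'cb'
  19: (9,20) 2 'cb'
  20: (20,3) 1 'c'
  21: (3,8) 2 'cc'
  22: (8,2) 2 'cc'
  23: (2,7) 3 'ccc'
  24: (7,6) 3 'ccc'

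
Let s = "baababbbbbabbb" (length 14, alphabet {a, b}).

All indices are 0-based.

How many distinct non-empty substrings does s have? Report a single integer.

75

rank→(start, suffix):
  0 → (1, 'aababbbbbabbb')
  1 → (2, 'ababbbbbabbb')
  2 → (10, 'abbb')
  3 → (4, 'abbbbbabbb')
  4 → (13, 'b')
  5 → (0, 'baababbbbbabbb')
  6 → (9, 'babbb')
  7 → (3, 'babbbbbabbb')
  8 → (12, 'bb')
  9 → (8, 'bbabbb')
  10 → (11, 'bbb')
  11 → (7, 'bbbabbb')
  12 → (6, 'bbbbabbb')
  13 → (5, 'bbbbbabbb')

SA = [1, 2, 10, 4, 13, 0, 9, 3, 12, 8, 11, 7, 6, 5]
[i] adj suffixes → lcp
  [1] 1/2 → 1 ('a')
  [2] 2/10 → 2 ('ab')
  [3] 10/4 → 4 ('abbb')
  [4] 4/13 → 0 ('')
  [5] 13/0 → 1 ('b')
  [6] 0/9 → 2 ('ba')
  [7] 9/3 → 5 ('babbb')
  [8] 3/12 → 1 ('b')
  [9] 12/8 → 2 ('bb')
  [10] 8/11 → 2 ('bb')
  [11] 11/7 → 3 ('bbb')
  [12] 7/6 → 3 ('bbb')
  [13] 6/5 → 4 ('bbbb')

n(n+1)/2 = 14·15/2 = 105
Σ LCP = 0 + 1 + 2 + 4 + 0 + 1 + 2 + 5 + 1 + 2 + 2 + 3 + 3 + 4 = 30
distinct = 105 − 30 = 75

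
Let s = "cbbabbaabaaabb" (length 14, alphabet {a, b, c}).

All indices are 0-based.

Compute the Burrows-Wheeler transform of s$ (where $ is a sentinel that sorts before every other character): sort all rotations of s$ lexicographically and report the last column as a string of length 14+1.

rank  rotation         last
    0  $cbbabbaabaaabb  b
    1  aaabb$cbbabbaab  b
    2  aabaaabb$cbbabb  b
    3  aabb$cbbabbaaba  a
    4  abaaabb$cbbabba  a
    5  abb$cbbabbaabaa  a
    6  abbaabaaabb$cbb  b
    7  b$cbbabbaabaaab  b
    8  baaabb$cbbabbaa  a
    9  baabaaabb$cbbab  b
   10  babbaabaaabb$cb  b
   11  bb$cbbabbaabaaa  a
   12  bbaabaaabb$cbba  a
   13  bbabbaabaaabb$c  c
   14  cbbabbaabaaabb$  $

bbbaaabbabbaac$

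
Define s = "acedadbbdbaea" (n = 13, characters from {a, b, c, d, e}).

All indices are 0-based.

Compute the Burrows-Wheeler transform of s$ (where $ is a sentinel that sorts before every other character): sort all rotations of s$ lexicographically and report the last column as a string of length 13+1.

ae$dbddbaebaac

rank  rotation        last
    0  $acedadbbdbaea  a
    1  a$acedadbbdbae  e
    2  acedadbbdbaea$  $
    3  adbbdbaea$aced  d
    4  aea$acedadbbdb  b
    5  baea$acedadbbd  d
    6  bbdbaea$acedad  d
    7  bdbaea$acedadb  b
    8  cedadbbdbaea$a  a
    9  dadbbdbaea$ace  e
   10  dbaea$acedadbb  b
   11  dbbdbaea$aceda  a
   12  ea$acedadbbdba  a
   13  edadbbdbaea$ac  c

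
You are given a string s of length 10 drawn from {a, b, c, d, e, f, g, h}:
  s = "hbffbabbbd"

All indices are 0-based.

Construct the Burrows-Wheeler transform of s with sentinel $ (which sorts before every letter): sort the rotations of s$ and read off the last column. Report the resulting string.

rank  rotation     last
    0  $hbffbabbbd  d
    1  abbbd$hbffb  b
    2  babbbd$hbff  f
    3  bbbd$hbffba  a
    4  bbd$hbffbab  b
    5  bd$hbffbabb  b
    6  bffbabbbd$h  h
    7  d$hbffbabbb  b
    8  fbabbbd$hbf  f
    9  ffbabbbd$hb  b
   10  hbffbabbbd$  $

dbfabbhbfb$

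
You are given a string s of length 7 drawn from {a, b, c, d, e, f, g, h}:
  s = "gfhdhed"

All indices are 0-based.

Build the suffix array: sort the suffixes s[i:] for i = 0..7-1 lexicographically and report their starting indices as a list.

rank | idx | suffix
   0 |   6 | d
   1 |   3 | dhed
   2 |   5 | ed
   3 |   1 | fhdhed
   4 |   0 | gfhdhed
   5 |   2 | hdhed
   6 |   4 | hed

[6, 3, 5, 1, 0, 2, 4]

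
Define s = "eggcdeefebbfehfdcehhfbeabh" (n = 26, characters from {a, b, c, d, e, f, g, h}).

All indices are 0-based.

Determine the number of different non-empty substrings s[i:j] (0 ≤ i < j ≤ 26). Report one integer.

sorted suffixes:
  #0 SA[0]=23  'abh'
  #1 SA[1]=9  'bbfehfdcehhfbeabh'
  #2 SA[2]=21  'beabh'
  #3 SA[3]=10  'bfehfdcehhfbeabh'
  #4 SA[4]=24  'bh'
  #5 SA[5]=3  'cdeefebbfehfdcehhfbeabh'
  #6 SA[6]=16  'cehhfbeabh'
  #7 SA[7]=15  'dcehhfbeabh'
  #8 SA[8]=4  'deefebbfehfdcehhfbeabh'
  #9 SA[9]=22  'eabh'
  #10 SA[10]=8  'ebbfehfdcehhfbeabh'
  #11 SA[11]=5  'eefebbfehfdcehhfbeabh'
  #12 SA[12]=6  'efebbfehfdcehhfbeabh'
  #13 SA[13]=0  'eggcdeefebbfehfdcehhfbeabh'
  #14 SA[14]=12  'ehfdcehhfbeabh'
  #15 SA[15]=17  'ehhfbeabh'
  #16 SA[16]=20  'fbeabh'
  #17 SA[17]=14  'fdcehhfbeabh'
  #18 SA[18]=7  'febbfehfdcehhfbeabh'
  #19 SA[19]=11  'fehfdcehhfbeabh'
  #20 SA[20]=2  'gcdeefebbfehfdcehhfbeabh'
  #21 SA[21]=1  'ggcdeefebbfehfdcehhfbeabh'
  #22 SA[22]=25  'h'
  #23 SA[23]=19  'hfbeabh'
  #24 SA[24]=13  'hfdcehhfbeabh'
  #25 SA[25]=18  'hhfbeabh'

SA = [23, 9, 21, 10, 24, 3, 16, 15, 4, 22, 8, 5, 6, 0, 12, 17, 20, 14, 7, 11, 2, 1, 25, 19, 13, 18]
[i] adj suffixes → lcp
  [1] 23/9 → 0 ('')
  [2] 9/21 → 1 ('b')
  [3] 21/10 → 1 ('b')
  [4] 10/24 → 1 ('b')
  [5] 24/3 → 0 ('')
  [6] 3/16 → 1 ('c')
  [7] 16/15 → 0 ('')
  [8] 15/4 → 1 ('d')
  [9] 4/22 → 0 ('')
  [10] 22/8 → 1 ('e')
  [11] 8/5 → 1 ('e')
  [12] 5/6 → 1 ('e')
  [13] 6/0 → 1 ('e')
  [14] 0/12 → 1 ('e')
  [15] 12/17 → 2 ('eh')
  [16] 17/20 → 0 ('')
  [17] 20/14 → 1 ('f')
  [18] 14/7 → 1 ('f')
  [19] 7/11 → 2 ('fe')
  [20] 11/2 → 0 ('')
  [21] 2/1 → 1 ('g')
  [22] 1/25 → 0 ('')
  [23] 25/19 → 1 ('h')
  [24] 19/13 → 2 ('hf')
  [25] 13/18 → 1 ('h')

n(n+1)/2 = 26·27/2 = 351
Σ LCP = 0 + 0 + 1 + 1 + 1 + 0 + 1 + 0 + 1 + 0 + 1 + 1 + 1 + 1 + 1 + 2 + 0 + 1 + 1 + 2 + 0 + 1 + 0 + 1 + 2 + 1 = 21
distinct = 351 − 21 = 330

330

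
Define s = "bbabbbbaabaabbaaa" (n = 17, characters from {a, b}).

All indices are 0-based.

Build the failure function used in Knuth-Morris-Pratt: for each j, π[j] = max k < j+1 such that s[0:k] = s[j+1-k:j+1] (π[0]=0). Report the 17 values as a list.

π[0] = 0
j=1 s[j]='b': π[1]=1 (border 'b')
j=2 s[j]='a': k: 1→0; π[2]=0 (border '')
j=3 s[j]='b': π[3]=1 (border 'b')
j=4 s[j]='b': π[4]=2 (border 'bb')
j=5 s[j]='b': k: 2→1; π[5]=2 (border 'bb')
j=6 s[j]='b': k: 2→1; π[6]=2 (border 'bb')
j=7 s[j]='a': π[7]=3 (border 'bba')
j=8 s[j]='a': k: 3→0; π[8]=0 (border '')
j=9 s[j]='b': π[9]=1 (border 'b')
j=10 s[j]='a': k: 1→0; π[10]=0 (border '')
j=11 s[j]='a': π[11]=0 (border '')
j=12 s[j]='b': π[12]=1 (border 'b')
j=13 s[j]='b': π[13]=2 (border 'bb')
j=14 s[j]='a': π[14]=3 (border 'bba')
j=15 s[j]='a': k: 3→0; π[15]=0 (border '')
j=16 s[j]='a': π[16]=0 (border '')

[0, 1, 0, 1, 2, 2, 2, 3, 0, 1, 0, 0, 1, 2, 3, 0, 0]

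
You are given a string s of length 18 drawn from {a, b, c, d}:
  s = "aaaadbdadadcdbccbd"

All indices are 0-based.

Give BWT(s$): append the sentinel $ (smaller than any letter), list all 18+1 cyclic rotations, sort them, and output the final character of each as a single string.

rank  rotation             last
    0  $aaaadbdadadcdbccbd  d
    1  aaaadbdadadcdbccbd$  $
    2  aaadbdadadcdbccbd$a  a
    3  aadbdadadcdbccbd$aa  a
    4  adadcdbccbd$aaaadbd  d
    5  adbdadadcdbccbd$aaa  a
    6  adcdbccbd$aaaadbdad  d
    7  bccbd$aaaadbdadadcd  d
    8  bd$aaaadbdadadcdbcc  c
    9  bdadadcdbccbd$aaaad  d
   10  cbd$aaaadbdadadcdbc  c
   11  ccbd$aaaadbdadadcdb  b
   12  cdbccbd$aaaadbdadad  d
   13  d$aaaadbdadadcdbccb  b
   14  dadadcdbccbd$aaaadb  b
   15  dadcdbccbd$aaaadbda  a
   16  dbccbd$aaaadbdadadc  c
   17  dbdadadcdbccbd$aaaa  a
   18  dcdbccbd$aaaadbdada  a

d$aadaddcdcbdbbacaa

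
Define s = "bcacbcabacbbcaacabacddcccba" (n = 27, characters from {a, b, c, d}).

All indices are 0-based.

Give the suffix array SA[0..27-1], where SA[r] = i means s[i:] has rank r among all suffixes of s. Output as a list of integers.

[26, 13, 6, 16, 14, 8, 2, 18, 25, 7, 17, 10, 11, 4, 0, 12, 5, 15, 1, 24, 9, 3, 23, 22, 19, 21, 20]

rank→(start, suffix):
  0 → (26, 'a')
  1 → (13, 'aacabacddcccba')
  2 → (6, 'abacbbcaacabacddcccba')
  3 → (16, 'abacddcccba')
  4 → (14, 'acabacddcccba')
  5 → (8, 'acbbcaacabacddcccba')
  6 → (2, 'acbcabacbbcaacabacddcccba')
  7 → (18, 'acddcccba')
  8 → (25, 'ba')
  9 → (7, 'bacbbcaacabacddcccba')
  10 → (17, 'bacddcccba')
  11 → (10, 'bbcaacabacddcccba')
  12 → (11, 'bcaacabacddcccba')
  13 → (4, 'bcabacbbcaacabacddcccba')
  14 → (0, 'bcacbcabacbbcaacabacddcccba')
  15 → (12, 'caacabacddcccba')
  16 → (5, 'cabacbbcaacabacddcccba')
  17 → (15, 'cabacddcccba')
  18 → (1, 'cacbcabacbbcaacabacddcccba')
  19 → (24, 'cba')
  20 → (9, 'cbbcaacabacddcccba')
  21 → (3, 'cbcabacbbcaacabacddcccba')
  22 → (23, 'ccba')
  23 → (22, 'cccba')
  24 → (19, 'cddcccba')
  25 → (21, 'dcccba')
  26 → (20, 'ddcccba')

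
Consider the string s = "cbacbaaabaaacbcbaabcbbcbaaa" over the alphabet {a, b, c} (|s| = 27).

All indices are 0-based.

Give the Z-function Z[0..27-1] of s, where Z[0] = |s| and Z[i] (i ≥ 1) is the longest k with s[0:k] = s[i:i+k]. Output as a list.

[27, 0, 0, 3, 0, 0, 0, 0, 0, 0, 0, 0, 2, 0, 3, 0, 0, 0, 0, 2, 0, 0, 3, 0, 0, 0, 0]

Z[0]=27
i=1: fresh scan; Z[1]=0
i=2: fresh scan; Z[2]=0
i=3: fresh scan; Z[3]=3 grow→box=[3,6)
i=4: min(r-i=2, Z[1]=0)=0; Z[4]=0
i=5: min(r-i=1, Z[2]=0)=0; Z[5]=0
i=6: fresh scan; Z[6]=0
i=7: fresh scan; Z[7]=0
i=8: fresh scan; Z[8]=0
i=9: fresh scan; Z[9]=0
i=10: fresh scan; Z[10]=0
i=11: fresh scan; Z[11]=0
i=12: fresh scan; Z[12]=2 grow→box=[12,14)
i=13: min(r-i=1, Z[1]=0)=0; Z[13]=0
i=14: fresh scan; Z[14]=3 grow→box=[14,17)
i=15: min(r-i=2, Z[1]=0)=0; Z[15]=0
i=16: min(r-i=1, Z[2]=0)=0; Z[16]=0
i=17: fresh scan; Z[17]=0
i=18: fresh scan; Z[18]=0
i=19: fresh scan; Z[19]=2 grow→box=[19,21)
i=20: min(r-i=1, Z[1]=0)=0; Z[20]=0
i=21: fresh scan; Z[21]=0
i=22: fresh scan; Z[22]=3 grow→box=[22,25)
i=23: min(r-i=2, Z[1]=0)=0; Z[23]=0
i=24: min(r-i=1, Z[2]=0)=0; Z[24]=0
i=25: fresh scan; Z[25]=0
i=26: fresh scan; Z[26]=0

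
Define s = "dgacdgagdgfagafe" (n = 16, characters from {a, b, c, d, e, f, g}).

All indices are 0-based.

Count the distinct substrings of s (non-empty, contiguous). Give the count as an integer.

rank→(start, suffix):
  0 → (2, 'acdgagdgfagafe')
  1 → (13, 'afe')
  2 → (11, 'agafe')
  3 → (6, 'agdgfagafe')
  4 → (3, 'cdgagdgfagafe')
  5 → (0, 'dgacdgagdgfagafe')
  6 → (4, 'dgagdgfagafe')
  7 → (8, 'dgfagafe')
  8 → (15, 'e')
  9 → (10, 'fagafe')
  10 → (14, 'fe')
  11 → (1, 'gacdgagdgfagafe')
  12 → (12, 'gafe')
  13 → (5, 'gagdgfagafe')
  14 → (7, 'gdgfagafe')
  15 → (9, 'gfagafe')

SA = [2, 13, 11, 6, 3, 0, 4, 8, 15, 10, 14, 1, 12, 5, 7, 9]
rank  pair      lcp
   1  s[2:],s[13:]  1  'a'
   2  s[13:],s[11:]  1  'a'
   3  s[11:],s[6:]  2  'ag'
   4  s[6:],s[3:]  0  ''
   5  s[3:],s[0:]  0  ''
   6  s[0:],s[4:]  3  'dga'
   7  s[4:],s[8:]  2  'dg'
   8  s[8:],s[15:]  0  ''
   9  s[15:],s[10:]  0  ''
  10  s[10:],s[14:]  1  'f'
  11  s[14:],s[1:]  0  ''
  12  s[1:],s[12:]  2  'ga'
  13  s[12:],s[5:]  2  'ga'
  14  s[5:],s[7:]  1  'g'
  15  s[7:],s[9:]  1  'g'

n(n+1)/2 = 16·17/2 = 136
Σ LCP = 0 + 1 + 1 + 2 + 0 + 0 + 3 + 2 + 0 + 0 + 1 + 0 + 2 + 2 + 1 + 1 = 16
distinct = 136 − 16 = 120

120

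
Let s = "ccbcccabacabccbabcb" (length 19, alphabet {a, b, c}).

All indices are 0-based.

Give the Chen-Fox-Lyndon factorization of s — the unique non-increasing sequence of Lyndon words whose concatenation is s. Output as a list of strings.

["c", "c", "bccc", "abacabccbabcb"]

emit factor 1: 'c' (i=0, period=1)
emit factor 2: 'c' (i=1, period=1)
emit factor 3: 'bccc' (i=2, period=4)
emit factor 4: 'abacabccbabcb' (i=6, period=13)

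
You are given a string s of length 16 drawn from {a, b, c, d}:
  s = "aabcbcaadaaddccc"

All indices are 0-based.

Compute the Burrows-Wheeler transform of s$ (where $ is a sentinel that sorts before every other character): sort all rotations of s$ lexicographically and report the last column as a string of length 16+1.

rank  rotation           last
    0  $aabcbcaadaaddccc  c
    1  aabcbcaadaaddccc$  $
    2  aadaaddccc$aabcbc  c
    3  aaddccc$aabcbcaad  d
    4  abcbcaadaaddccc$a  a
    5  adaaddccc$aabcbca  a
    6  addccc$aabcbcaada  a
    7  bcaadaaddccc$aabc  c
    8  bcbcaadaaddccc$aa  a
    9  c$aabcbcaadaaddcc  c
   10  caadaaddccc$aabcb  b
   11  cbcaadaaddccc$aab  b
   12  cc$aabcbcaadaaddc  c
   13  ccc$aabcbcaadaadd  d
   14  daaddccc$aabcbcaa  a
   15  dccc$aabcbcaadaad  d
   16  ddccc$aabcbcaadaa  a

c$cdaaacacbbcdada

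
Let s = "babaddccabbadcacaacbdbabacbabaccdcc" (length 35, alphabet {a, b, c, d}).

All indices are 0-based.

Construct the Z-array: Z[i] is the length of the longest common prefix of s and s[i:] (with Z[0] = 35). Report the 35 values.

Z[0]=35
i=1: fresh scan; Z[1]=0
i=2: fresh scan; Z[2]=2 scan→box=[2,4)
i=3: min(r-i=1, Z[1]=0)=0; Z[3]=0
i=4: fresh scan; Z[4]=0
i=5: fresh scan; Z[5]=0
i=6: fresh scan; Z[6]=0
i=7: fresh scan; Z[7]=0
i=8: fresh scan; Z[8]=0
i=9: fresh scan; Z[9]=1 scan→box=[9,10)
i=10: fresh scan; Z[10]=2 scan→box=[10,12)
i=11: min(r-i=1, Z[1]=0)=0; Z[11]=0
i=12: fresh scan; Z[12]=0
i=13: fresh scan; Z[13]=0
i=14: fresh scan; Z[14]=0
i=15: fresh scan; Z[15]=0
i=16: fresh scan; Z[16]=0
i=17: fresh scan; Z[17]=0
i=18: fresh scan; Z[18]=0
i=19: fresh scan; Z[19]=1 scan→box=[19,20)
i=20: fresh scan; Z[20]=0
i=21: fresh scan; Z[21]=4 scan→box=[21,25)
i=22: min(r-i=3, Z[1]=0)=0; Z[22]=0
i=23: min(r-i=2, Z[2]=2)=2; Z[23]=2
i=24: min(r-i=1, Z[3]=0)=0; Z[24]=0
i=25: fresh scan; Z[25]=0
i=26: fresh scan; Z[26]=4 scan→box=[26,30)
i=27: min(r-i=3, Z[1]=0)=0; Z[27]=0
i=28: min(r-i=2, Z[2]=2)=2; Z[28]=2
i=29: min(r-i=1, Z[3]=0)=0; Z[29]=0
i=30: fresh scan; Z[30]=0
i=31: fresh scan; Z[31]=0
i=32: fresh scan; Z[32]=0
i=33: fresh scan; Z[33]=0
i=34: fresh scan; Z[34]=0

[35, 0, 2, 0, 0, 0, 0, 0, 0, 1, 2, 0, 0, 0, 0, 0, 0, 0, 0, 1, 0, 4, 0, 2, 0, 0, 4, 0, 2, 0, 0, 0, 0, 0, 0]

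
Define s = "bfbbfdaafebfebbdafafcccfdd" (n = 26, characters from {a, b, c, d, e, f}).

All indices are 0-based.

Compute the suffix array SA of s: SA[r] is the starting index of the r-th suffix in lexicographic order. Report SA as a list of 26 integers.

[6, 16, 18, 7, 13, 2, 14, 0, 3, 10, 20, 21, 22, 25, 5, 15, 24, 12, 9, 17, 1, 19, 4, 23, 11, 8]

sorted suffixes:
  #0 SA[0]=6  'aafebfebbdafafcccfdd'
  #1 SA[1]=16  'afafcccfdd'
  #2 SA[2]=18  'afcccfdd'
  #3 SA[3]=7  'afebfebbdafafcccfdd'
  #4 SA[4]=13  'bbdafafcccfdd'
  #5 SA[5]=2  'bbfdaafebfebbdafafcccfdd'
  #6 SA[6]=14  'bdafafcccfdd'
  #7 SA[7]=0  'bfbbfdaafebfebbdafafcccfdd'
  #8 SA[8]=3  'bfdaafebfebbdafafcccfdd'
  #9 SA[9]=10  'bfebbdafafcccfdd'
  #10 SA[10]=20  'cccfdd'
  #11 SA[11]=21  'ccfdd'
  #12 SA[12]=22  'cfdd'
  #13 SA[13]=25  'd'
  #14 SA[14]=5  'daafebfebbdafafcccfdd'
  #15 SA[15]=15  'dafafcccfdd'
  #16 SA[16]=24  'dd'
  #17 SA[17]=12  'ebbdafafcccfdd'
  #18 SA[18]=9  'ebfebbdafafcccfdd'
  #19 SA[19]=17  'fafcccfdd'
  #20 SA[20]=1  'fbbfdaafebfebbdafafcccfdd'
  #21 SA[21]=19  'fcccfdd'
  #22 SA[22]=4  'fdaafebfebbdafafcccfdd'
  #23 SA[23]=23  'fdd'
  #24 SA[24]=11  'febbdafafcccfdd'
  #25 SA[25]=8  'febfebbdafafcccfdd'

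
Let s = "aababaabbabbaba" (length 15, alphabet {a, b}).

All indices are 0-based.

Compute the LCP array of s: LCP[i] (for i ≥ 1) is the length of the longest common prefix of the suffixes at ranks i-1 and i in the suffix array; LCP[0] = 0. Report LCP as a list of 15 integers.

[0, 1, 3, 1, 3, 3, 2, 5, 0, 2, 2, 4, 3, 1, 4]

sorted suffixes:
  #0 SA[0]=14  'a'
  #1 SA[1]=0  'aababaabbabbaba'
  #2 SA[2]=5  'aabbabbaba'
  #3 SA[3]=12  'aba'
  #4 SA[4]=3  'abaabbabbaba'
  #5 SA[5]=1  'ababaabbabbaba'
  #6 SA[6]=9  'abbaba'
  #7 SA[7]=6  'abbabbaba'
  #8 SA[8]=13  'ba'
  #9 SA[9]=4  'baabbabbaba'
  #10 SA[10]=11  'baba'
  #11 SA[11]=2  'babaabbabbaba'
  #12 SA[12]=8  'babbaba'
  #13 SA[13]=10  'bbaba'
  #14 SA[14]=7  'bbabbaba'

SA = [14, 0, 5, 12, 3, 1, 9, 6, 13, 4, 11, 2, 8, 10, 7]
[i] adj suffixes → lcp
  [1] 14/0 → 1 ('a')
  [2] 0/5 → 3 ('aab')
  [3] 5/12 → 1 ('a')
  [4] 12/3 → 3 ('aba')
  [5] 3/1 → 3 ('aba')
  [6] 1/9 → 2 ('ab')
  [7] 9/6 → 5 ('abbab')
  [8] 6/13 → 0 ('')
  [9] 13/4 → 2 ('ba')
  [10] 4/11 → 2 ('ba')
  [11] 11/2 → 4 ('baba')
  [12] 2/8 → 3 ('bab')
  [13] 8/10 → 1 ('b')
  [14] 10/7 → 4 ('bbab')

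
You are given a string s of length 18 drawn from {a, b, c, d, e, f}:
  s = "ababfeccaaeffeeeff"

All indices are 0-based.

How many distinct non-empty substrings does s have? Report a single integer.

152

sorted suffixes:
  #0 SA[0]=8  'aaeffeeeff'
  #1 SA[1]=0  'ababfeccaaeffeeeff'
  #2 SA[2]=2  'abfeccaaeffeeeff'
  #3 SA[3]=9  'aeffeeeff'
  #4 SA[4]=1  'babfeccaaeffeeeff'
  #5 SA[5]=3  'bfeccaaeffeeeff'
  #6 SA[6]=7  'caaeffeeeff'
  #7 SA[7]=6  'ccaaeffeeeff'
  #8 SA[8]=5  'eccaaeffeeeff'
  #9 SA[9]=13  'eeeff'
  #10 SA[10]=14  'eeff'
  #11 SA[11]=15  'eff'
  #12 SA[12]=10  'effeeeff'
  #13 SA[13]=17  'f'
  #14 SA[14]=4  'feccaaeffeeeff'
  #15 SA[15]=12  'feeeff'
  #16 SA[16]=16  'ff'
  #17 SA[17]=11  'ffeeeff'

SA = [8, 0, 2, 9, 1, 3, 7, 6, 5, 13, 14, 15, 10, 17, 4, 12, 16, 11]
rank  pair      lcp
   1  s[8:],s[0:]  1  'a'
   2  s[0:],s[2:]  2  'ab'
   3  s[2:],s[9:]  1  'a'
   4  s[9:],s[1:]  0  ''
   5  s[1:],s[3:]  1  'b'
   6  s[3:],s[7:]  0  ''
   7  s[7:],s[6:]  1  'c'
   8  s[6:],s[5:]  0  ''
   9  s[5:],s[13:]  1  'e'
  10  s[13:],s[14:]  2  'ee'
  11  s[14:],s[15:]  1  'e'
  12  s[15:],s[10:]  3  'eff'
  13  s[10:],s[17:]  0  ''
  14  s[17:],s[4:]  1  'f'
  15  s[4:],s[12:]  2  'fe'
  16  s[12:],s[16:]  1  'f'
  17  s[16:],s[11:]  2  'ff'

n(n+1)/2 = 18·19/2 = 171
Σ LCP = 0 + 1 + 2 + 1 + 0 + 1 + 0 + 1 + 0 + 1 + 2 + 1 + 3 + 0 + 1 + 2 + 1 + 2 = 19
distinct = 171 − 19 = 152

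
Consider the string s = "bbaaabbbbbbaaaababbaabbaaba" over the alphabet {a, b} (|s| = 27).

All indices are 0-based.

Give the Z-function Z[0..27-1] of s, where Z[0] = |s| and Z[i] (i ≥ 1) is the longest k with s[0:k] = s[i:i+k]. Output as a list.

[27, 1, 0, 0, 0, 2, 2, 2, 2, 5, 1, 0, 0, 0, 0, 1, 0, 4, 1, 0, 0, 4, 1, 0, 0, 1, 0]

Z[0]=27
i=1: fresh scan; Z[1]=1 scan→box=[1,2)
i=2: fresh scan; Z[2]=0
i=3: fresh scan; Z[3]=0
i=4: fresh scan; Z[4]=0
i=5: fresh scan; Z[5]=2 scan→box=[5,7)
i=6: min(r-i=1, Z[1]=1)=1; Z[6]=2 scan→box=[6,8)
i=7: min(r-i=1, Z[1]=1)=1; Z[7]=2 scan→box=[7,9)
i=8: min(r-i=1, Z[1]=1)=1; Z[8]=2 scan→box=[8,10)
i=9: min(r-i=1, Z[1]=1)=1; Z[9]=5 scan→box=[9,14)
i=10: min(r-i=4, Z[1]=1)=1; Z[10]=1
i=11: min(r-i=3, Z[2]=0)=0; Z[11]=0
i=12: min(r-i=2, Z[3]=0)=0; Z[12]=0
i=13: min(r-i=1, Z[4]=0)=0; Z[13]=0
i=14: fresh scan; Z[14]=0
i=15: fresh scan; Z[15]=1 scan→box=[15,16)
i=16: fresh scan; Z[16]=0
i=17: fresh scan; Z[17]=4 scan→box=[17,21)
i=18: min(r-i=3, Z[1]=1)=1; Z[18]=1
i=19: min(r-i=2, Z[2]=0)=0; Z[19]=0
i=20: min(r-i=1, Z[3]=0)=0; Z[20]=0
i=21: fresh scan; Z[21]=4 scan→box=[21,25)
i=22: min(r-i=3, Z[1]=1)=1; Z[22]=1
i=23: min(r-i=2, Z[2]=0)=0; Z[23]=0
i=24: min(r-i=1, Z[3]=0)=0; Z[24]=0
i=25: fresh scan; Z[25]=1 scan→box=[25,26)
i=26: fresh scan; Z[26]=0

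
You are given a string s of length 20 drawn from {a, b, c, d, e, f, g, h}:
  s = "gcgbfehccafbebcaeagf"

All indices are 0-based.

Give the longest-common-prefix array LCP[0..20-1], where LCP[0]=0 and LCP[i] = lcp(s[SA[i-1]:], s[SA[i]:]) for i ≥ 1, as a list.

sorted suffixes:
  #0 SA[0]=15  'aeagf'
  #1 SA[1]=9  'afbebcaeagf'
  #2 SA[2]=17  'agf'
  #3 SA[3]=13  'bcaeagf'
  #4 SA[4]=11  'bebcaeagf'
  #5 SA[5]=3  'bfehccafbebcaeagf'
  #6 SA[6]=14  'caeagf'
  #7 SA[7]=8  'cafbebcaeagf'
  #8 SA[8]=7  'ccafbebcaeagf'
  #9 SA[9]=1  'cgbfehccafbebcaeagf'
  #10 SA[10]=16  'eagf'
  #11 SA[11]=12  'ebcaeagf'
  #12 SA[12]=5  'ehccafbebcaeagf'
  #13 SA[13]=19  'f'
  #14 SA[14]=10  'fbebcaeagf'
  #15 SA[15]=4  'fehccafbebcaeagf'
  #16 SA[16]=2  'gbfehccafbebcaeagf'
  #17 SA[17]=0  'gcgbfehccafbebcaeagf'
  #18 SA[18]=18  'gf'
  #19 SA[19]=6  'hccafbebcaeagf'

SA = [15, 9, 17, 13, 11, 3, 14, 8, 7, 1, 16, 12, 5, 19, 10, 4, 2, 0, 18, 6]
rank  pair      lcp
   1  s[15:],s[9:]  1  'a'
   2  s[9:],s[17:]  1  'a'
   3  s[17:],s[13:]  0  ''
   4  s[13:],s[11:]  1  'b'
   5  s[11:],s[3:]  1  'b'
   6  s[3:],s[14:]  0  ''
   7  s[14:],s[8:]  2  'ca'
   8  s[8:],s[7:]  1  'c'
   9  s[7:],s[1:]  1  'c'
  10  s[1:],s[16:]  0  ''
  11  s[16:],s[12:]  1  'e'
  12  s[12:],s[5:]  1  'e'
  13  s[5:],s[19:]  0  ''
  14  s[19:],s[10:]  1  'f'
  15  s[10:],s[4:]  1  'f'
  16  s[4:],s[2:]  0  ''
  17  s[2:],s[0:]  1  'g'
  18  s[0:],s[18:]  1  'g'
  19  s[18:],s[6:]  0  ''

[0, 1, 1, 0, 1, 1, 0, 2, 1, 1, 0, 1, 1, 0, 1, 1, 0, 1, 1, 0]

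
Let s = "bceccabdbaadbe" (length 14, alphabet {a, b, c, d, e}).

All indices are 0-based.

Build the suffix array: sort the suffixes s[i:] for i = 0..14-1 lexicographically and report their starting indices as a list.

[9, 5, 10, 8, 0, 6, 12, 4, 3, 1, 7, 11, 13, 2]

rank→(start, suffix):
  0 → (9, 'aadbe')
  1 → (5, 'abdbaadbe')
  2 → (10, 'adbe')
  3 → (8, 'baadbe')
  4 → (0, 'bceccabdbaadbe')
  5 → (6, 'bdbaadbe')
  6 → (12, 'be')
  7 → (4, 'cabdbaadbe')
  8 → (3, 'ccabdbaadbe')
  9 → (1, 'ceccabdbaadbe')
  10 → (7, 'dbaadbe')
  11 → (11, 'dbe')
  12 → (13, 'e')
  13 → (2, 'eccabdbaadbe')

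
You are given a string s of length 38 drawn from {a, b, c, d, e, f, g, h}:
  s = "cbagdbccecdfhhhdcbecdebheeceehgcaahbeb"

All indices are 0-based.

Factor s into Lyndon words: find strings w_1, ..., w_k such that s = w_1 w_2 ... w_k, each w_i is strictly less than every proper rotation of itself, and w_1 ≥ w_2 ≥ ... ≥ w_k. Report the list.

["c", "b", "agdbccecdfhhhdcbecdebheeceehgc", "aahbeb"]

emit factor 1: 'c' (i=0, period=1)
emit factor 2: 'b' (i=1, period=1)
emit factor 3: 'agdbccecdfhhhdcbecdebheeceehgc' (i=2, period=30)
emit factor 4: 'aahbeb' (i=32, period=6)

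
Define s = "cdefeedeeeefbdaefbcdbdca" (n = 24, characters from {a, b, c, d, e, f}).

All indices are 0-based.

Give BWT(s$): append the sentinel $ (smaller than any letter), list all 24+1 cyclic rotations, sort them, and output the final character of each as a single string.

rank  rotation                   last
    0  $cdefeedeeeefbdaefbcdbdca  a
    1  a$cdefeedeeeefbdaefbcdbdc  c
    2  aefbcdbdca$cdefeedeeeefbd  d
    3  bcdbdca$cdefeedeeeefbdaef  f
    4  bdaefbcdbdca$cdefeedeeeef  f
    5  bdca$cdefeedeeeefbdaefbcd  d
    6  ca$cdefeedeeeefbdaefbcdbd  d
    7  cdbdca$cdefeedeeeefbdaefb  b
    8  cdefeedeeeefbdaefbcdbdca$  $
    9  daefbcdbdca$cdefeedeeeefb  b
   10  dbdca$cdefeedeeeefbdaefbc  c
   11  dca$cdefeedeeeefbdaefbcdb  b
   12  deeeefbdaefbcdbdca$cdefee  e
   13  defeedeeeefbdaefbcdbdca$c  c
   14  edeeeefbdaefbcdbdca$cdefe  e
   15  eedeeeefbdaefbcdbdca$cdef  f
   16  eeeefbdaefbcdbdca$cdefeed  d
   17  eeefbdaefbcdbdca$cdefeede  e
   18  eefbdaefbcdbdca$cdefeedee  e
   19  efbcdbdca$cdefeedeeeefbda  a
   20  efbdaefbcdbdca$cdefeedeee  e
   21  efeedeeeefbdaefbcdbdca$cd  d
   22  fbcdbdca$cdefeedeeeefbdae  e
   23  fbdaefbcdbdca$cdefeedeeee  e
   24  feedeeeefbdaefbcdbdca$cde  e

acdffddb$bcbecefdeeaedeee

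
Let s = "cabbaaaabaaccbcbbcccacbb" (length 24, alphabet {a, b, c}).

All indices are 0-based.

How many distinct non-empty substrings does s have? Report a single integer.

262

rank | idx | suffix
   0 |   4 | aaaabaaccbcbbcccacbb
   1 |   5 | aaabaaccbcbbcccacbb
   2 |   6 | aabaaccbcbbcccacbb
   3 |   9 | aaccbcbbcccacbb
   4 |   7 | abaaccbcbbcccacbb
   5 |   1 | abbaaaabaaccbcbbcccacbb
   6 |  20 | acbb
   7 |  10 | accbcbbcccacbb
   8 |  23 | b
   9 |   3 | baaaabaaccbcbbcccacbb
  10 |   8 | baaccbcbbcccacbb
  11 |  22 | bb
  12 |   2 | bbaaaabaaccbcbbcccacbb
  13 |  15 | bbcccacbb
  14 |  13 | bcbbcccacbb
  15 |  16 | bcccacbb
  16 |   0 | cabbaaaabaaccbcbbcccacbb
  17 |  19 | cacbb
  18 |  21 | cbb
  19 |  14 | cbbcccacbb
  20 |  12 | cbcbbcccacbb
  21 |  18 | ccacbb
  22 |  11 | ccbcbbcccacbb
  23 |  17 | cccacbb

SA = [4, 5, 6, 9, 7, 1, 20, 10, 23, 3, 8, 22, 2, 15, 13, 16, 0, 19, 21, 14, 12, 18, 11, 17]
i: (SA[i-1],SA[i]) lcp shared
  1: (4,5) 3 'aaa'
  2: (5,6) 2 'aa'
  3: (6,9) 2 'aa'
  4: (9,7) 1 'a'
  5: (7,1) 2 'ab'
  6: (1,20) 1 'a'
  7: (20,10) 2 'ac'
  8: (10,23) 0 ''
  9: (23,3) 1 'b'
  10: (3,8) 3 'baa'
  11: (8,22) 1 'b'
  12: (22,2) 2 'bb'
  13: (2,15) 2 'bb'
  14: (15,13) 1 'b'
  15: (13,16) 2 'bc'
  16: (16,0) 0 ''
  17: (0,19) 2 'ca'
  18: (19,21) 1 'c'
  19: (21,14) 3 'cbb'
  20: (14,12) 2 'cb'
  21: (12,18) 1 'c'
  22: (18,11) 2 'cc'
  23: (11,17) 2 'cc'

n(n+1)/2 = 24·25/2 = 300
Σ LCP = 0 + 3 + 2 + 2 + 1 + 2 + 1 + 2 + 0 + 1 + 3 + 1 + 2 + 2 + 1 + 2 + 0 + 2 + 1 + 3 + 2 + 1 + 2 + 2 = 38
distinct = 300 − 38 = 262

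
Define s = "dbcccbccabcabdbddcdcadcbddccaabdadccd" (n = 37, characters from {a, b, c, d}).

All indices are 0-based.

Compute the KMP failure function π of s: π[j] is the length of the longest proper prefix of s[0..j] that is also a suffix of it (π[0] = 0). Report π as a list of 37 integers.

[0, 0, 0, 0, 0, 0, 0, 0, 0, 0, 0, 0, 0, 1, 2, 1, 1, 0, 1, 0, 0, 1, 0, 0, 1, 1, 0, 0, 0, 0, 0, 1, 0, 1, 0, 0, 1]

π[0] = 0
j=1 s[j]='b': π[1]=0 (border '')
j=2 s[j]='c': π[2]=0 (border '')
j=3 s[j]='c': π[3]=0 (border '')
j=4 s[j]='c': π[4]=0 (border '')
j=5 s[j]='b': π[5]=0 (border '')
j=6 s[j]='c': π[6]=0 (border '')
j=7 s[j]='c': π[7]=0 (border '')
j=8 s[j]='a': π[8]=0 (border '')
j=9 s[j]='b': π[9]=0 (border '')
j=10 s[j]='c': π[10]=0 (border '')
j=11 s[j]='a': π[11]=0 (border '')
j=12 s[j]='b': π[12]=0 (border '')
j=13 s[j]='d': π[13]=1 (border 'd')
j=14 s[j]='b': π[14]=2 (border 'db')
j=15 s[j]='d': k: 2→0; π[15]=1 (border 'd')
j=16 s[j]='d': k: 1→0; π[16]=1 (border 'd')
j=17 s[j]='c': k: 1→0; π[17]=0 (border '')
j=18 s[j]='d': π[18]=1 (border 'd')
j=19 s[j]='c': k: 1→0; π[19]=0 (border '')
j=20 s[j]='a': π[20]=0 (border '')
j=21 s[j]='d': π[21]=1 (border 'd')
j=22 s[j]='c': k: 1→0; π[22]=0 (border '')
j=23 s[j]='b': π[23]=0 (border '')
j=24 s[j]='d': π[24]=1 (border 'd')
j=25 s[j]='d': k: 1→0; π[25]=1 (border 'd')
j=26 s[j]='c': k: 1→0; π[26]=0 (border '')
j=27 s[j]='c': π[27]=0 (border '')
j=28 s[j]='a': π[28]=0 (border '')
j=29 s[j]='a': π[29]=0 (border '')
j=30 s[j]='b': π[30]=0 (border '')
j=31 s[j]='d': π[31]=1 (border 'd')
j=32 s[j]='a': k: 1→0; π[32]=0 (border '')
j=33 s[j]='d': π[33]=1 (border 'd')
j=34 s[j]='c': k: 1→0; π[34]=0 (border '')
j=35 s[j]='c': π[35]=0 (border '')
j=36 s[j]='d': π[36]=1 (border 'd')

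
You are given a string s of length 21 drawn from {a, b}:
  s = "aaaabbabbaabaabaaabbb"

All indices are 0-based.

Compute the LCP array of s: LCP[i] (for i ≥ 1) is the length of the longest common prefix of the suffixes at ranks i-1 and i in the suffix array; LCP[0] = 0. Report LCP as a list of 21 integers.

[0, 3, 5, 2, 5, 3, 4, 1, 4, 2, 4, 3, 0, 1, 3, 6, 2, 1, 2, 3, 2]

sorted suffixes:
  #0 SA[0]=0  'aaaabbabbaabaabaaabbb'
  #1 SA[1]=1  'aaabbabbaabaabaaabbb'
  #2 SA[2]=15  'aaabbb'
  #3 SA[3]=12  'aabaaabbb'
  #4 SA[4]=9  'aabaabaaabbb'
  #5 SA[5]=2  'aabbabbaabaabaaabbb'
  #6 SA[6]=16  'aabbb'
  #7 SA[7]=13  'abaaabbb'
  #8 SA[8]=10  'abaabaaabbb'
  #9 SA[9]=6  'abbaabaabaaabbb'
  #10 SA[10]=3  'abbabbaabaabaaabbb'
  #11 SA[11]=17  'abbb'
  #12 SA[12]=20  'b'
  #13 SA[13]=14  'baaabbb'
  #14 SA[14]=11  'baabaaabbb'
  #15 SA[15]=8  'baabaabaaabbb'
  #16 SA[16]=5  'babbaabaabaaabbb'
  #17 SA[17]=19  'bb'
  #18 SA[18]=7  'bbaabaabaaabbb'
  #19 SA[19]=4  'bbabbaabaabaaabbb'
  #20 SA[20]=18  'bbb'

SA = [0, 1, 15, 12, 9, 2, 16, 13, 10, 6, 3, 17, 20, 14, 11, 8, 5, 19, 7, 4, 18]
i: (SA[i-1],SA[i]) lcp shared
  1: (0,1) 3 'aaa'
  2: (1,15) 5 'aaabb'
  3: (15,12) 2 'aa'
  4: (12,9) 5 'aabaa'
  5: (9,2) 3 'aab'
  6: (2,16) 4 'aabb'
  7: (16,13) 1 'a'
  8: (13,10) 4 'abaa'
  9: (10,6) 2 'ab'
  10: (6,3) 4 'abba'
  11: (3,17) 3 'abb'
  12: (17,20) 0 ''
  13: (20,14) 1 'b'
  14: (14,11) 3 'baa'
  15: (11,8) 6 'baabaa'
  16: (8,5) 2 'ba'
  17: (5,19) 1 'b'
  18: (19,7) 2 'bb'
  19: (7,4) 3 'bba'
  20: (4,18) 2 'bb'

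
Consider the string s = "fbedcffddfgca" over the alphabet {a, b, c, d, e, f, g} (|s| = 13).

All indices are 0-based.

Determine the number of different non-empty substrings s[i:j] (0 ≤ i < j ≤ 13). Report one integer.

sorted suffixes:
  #0 SA[0]=12  'a'
  #1 SA[1]=1  'bedcffddfgca'
  #2 SA[2]=11  'ca'
  #3 SA[3]=4  'cffddfgca'
  #4 SA[4]=3  'dcffddfgca'
  #5 SA[5]=7  'ddfgca'
  #6 SA[6]=8  'dfgca'
  #7 SA[7]=2  'edcffddfgca'
  #8 SA[8]=0  'fbedcffddfgca'
  #9 SA[9]=6  'fddfgca'
  #10 SA[10]=5  'ffddfgca'
  #11 SA[11]=9  'fgca'
  #12 SA[12]=10  'gca'

SA = [12, 1, 11, 4, 3, 7, 8, 2, 0, 6, 5, 9, 10]
rank  pair      lcp
   1  s[12:],s[1:]  0  ''
   2  s[1:],s[11:]  0  ''
   3  s[11:],s[4:]  1  'c'
   4  s[4:],s[3:]  0  ''
   5  s[3:],s[7:]  1  'd'
   6  s[7:],s[8:]  1  'd'
   7  s[8:],s[2:]  0  ''
   8  s[2:],s[0:]  0  ''
   9  s[0:],s[6:]  1  'f'
  10  s[6:],s[5:]  1  'f'
  11  s[5:],s[9:]  1  'f'
  12  s[9:],s[10:]  0  ''

n(n+1)/2 = 13·14/2 = 91
Σ LCP = 0 + 0 + 0 + 1 + 0 + 1 + 1 + 0 + 0 + 1 + 1 + 1 + 0 = 6
distinct = 91 − 6 = 85

85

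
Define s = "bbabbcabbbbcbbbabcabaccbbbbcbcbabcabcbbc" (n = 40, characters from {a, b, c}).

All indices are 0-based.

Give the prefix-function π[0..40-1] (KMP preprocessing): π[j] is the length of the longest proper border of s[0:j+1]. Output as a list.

[0, 1, 0, 1, 2, 0, 0, 1, 2, 2, 2, 0, 1, 2, 2, 3, 4, 0, 0, 1, 0, 0, 0, 1, 2, 2, 2, 0, 1, 0, 1, 0, 1, 0, 0, 1, 0, 1, 2, 0]

π[0] = 0
j=1 s[j]='b': π[1]=1 (border 'b')
j=2 s[j]='a': k: 1→0; π[2]=0 (border '')
j=3 s[j]='b': π[3]=1 (border 'b')
j=4 s[j]='b': π[4]=2 (border 'bb')
j=5 s[j]='c': k: 2→1→0; π[5]=0 (border '')
j=6 s[j]='a': π[6]=0 (border '')
j=7 s[j]='b': π[7]=1 (border 'b')
j=8 s[j]='b': π[8]=2 (border 'bb')
j=9 s[j]='b': k: 2→1; π[9]=2 (border 'bb')
j=10 s[j]='b': k: 2→1; π[10]=2 (border 'bb')
j=11 s[j]='c': k: 2→1→0; π[11]=0 (border '')
j=12 s[j]='b': π[12]=1 (border 'b')
j=13 s[j]='b': π[13]=2 (border 'bb')
j=14 s[j]='b': k: 2→1; π[14]=2 (border 'bb')
j=15 s[j]='a': π[15]=3 (border 'bba')
j=16 s[j]='b': π[16]=4 (border 'bbab')
j=17 s[j]='c': k: 4→1→0; π[17]=0 (border '')
j=18 s[j]='a': π[18]=0 (border '')
j=19 s[j]='b': π[19]=1 (border 'b')
j=20 s[j]='a': k: 1→0; π[20]=0 (border '')
j=21 s[j]='c': π[21]=0 (border '')
j=22 s[j]='c': π[22]=0 (border '')
j=23 s[j]='b': π[23]=1 (border 'b')
j=24 s[j]='b': π[24]=2 (border 'bb')
j=25 s[j]='b': k: 2→1; π[25]=2 (border 'bb')
j=26 s[j]='b': k: 2→1; π[26]=2 (border 'bb')
j=27 s[j]='c': k: 2→1→0; π[27]=0 (border '')
j=28 s[j]='b': π[28]=1 (border 'b')
j=29 s[j]='c': k: 1→0; π[29]=0 (border '')
j=30 s[j]='b': π[30]=1 (border 'b')
j=31 s[j]='a': k: 1→0; π[31]=0 (border '')
j=32 s[j]='b': π[32]=1 (border 'b')
j=33 s[j]='c': k: 1→0; π[33]=0 (border '')
j=34 s[j]='a': π[34]=0 (border '')
j=35 s[j]='b': π[35]=1 (border 'b')
j=36 s[j]='c': k: 1→0; π[36]=0 (border '')
j=37 s[j]='b': π[37]=1 (border 'b')
j=38 s[j]='b': π[38]=2 (border 'bb')
j=39 s[j]='c': k: 2→1→0; π[39]=0 (border '')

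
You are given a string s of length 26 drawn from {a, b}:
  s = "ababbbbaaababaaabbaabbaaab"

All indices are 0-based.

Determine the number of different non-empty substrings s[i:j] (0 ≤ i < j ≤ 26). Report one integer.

274

rank→(start, suffix):
  0 → (22, 'aaab')
  1 → (7, 'aaababaaabbaabbaaab')
  2 → (13, 'aaabbaabbaaab')
  3 → (23, 'aab')
  4 → (8, 'aababaaabbaabbaaab')
  5 → (18, 'aabbaaab')
  6 → (14, 'aabbaabbaaab')
  7 → (24, 'ab')
  8 → (11, 'abaaabbaabbaaab')
  9 → (9, 'ababaaabbaabbaaab')
  10 → (0, 'ababbbbaaababaaabbaabbaaab')
  11 → (19, 'abbaaab')
  12 → (15, 'abbaabbaaab')
  13 → (2, 'abbbbaaababaaabbaabbaaab')
  14 → (25, 'b')
  15 → (21, 'baaab')
  16 → (6, 'baaababaaabbaabbaaab')
  17 → (12, 'baaabbaabbaaab')
  18 → (17, 'baabbaaab')
  19 → (10, 'babaaabbaabbaaab')
  20 → (1, 'babbbbaaababaaabbaabbaaab')
  21 → (20, 'bbaaab')
  22 → (5, 'bbaaababaaabbaabbaaab')
  23 → (16, 'bbaabbaaab')
  24 → (4, 'bbbaaababaaabbaabbaaab')
  25 → (3, 'bbbbaaababaaabbaabbaaab')

SA = [22, 7, 13, 23, 8, 18, 14, 24, 11, 9, 0, 19, 15, 2, 25, 21, 6, 12, 17, 10, 1, 20, 5, 16, 4, 3]
rank  pair      lcp
   1  s[22:],s[7:]  4  'aaab'
   2  s[7:],s[13:]  4  'aaab'
   3  s[13:],s[23:]  2  'aa'
   4  s[23:],s[8:]  3  'aab'
   5  s[8:],s[18:]  3  'aab'
   6  s[18:],s[14:]  6  'aabbaa'
   7  s[14:],s[24:]  1  'a'
   8  s[24:],s[11:]  2  'ab'
   9  s[11:],s[9:]  3  'aba'
  10  s[9:],s[0:]  4  'abab'
  11  s[0:],s[19:]  2  'ab'
  12  s[19:],s[15:]  5  'abbaa'
  13  s[15:],s[2:]  3  'abb'
  14  s[2:],s[25:]  0  ''
  15  s[25:],s[21:]  1  'b'
  16  s[21:],s[6:]  5  'baaab'
  17  s[6:],s[12:]  5  'baaab'
  18  s[12:],s[17:]  3  'baa'
  19  s[17:],s[10:]  2  'ba'
  20  s[10:],s[1:]  3  'bab'
  21  s[1:],s[20:]  1  'b'
  22  s[20:],s[5:]  6  'bbaaab'
  23  s[5:],s[16:]  4  'bbaa'
  24  s[16:],s[4:]  2  'bb'
  25  s[4:],s[3:]  3  'bbb'

n(n+1)/2 = 26·27/2 = 351
Σ LCP = 0 + 4 + 4 + 2 + 3 + 3 + 6 + 1 + 2 + 3 + 4 + 2 + 5 + 3 + 0 + 1 + 5 + 5 + 3 + 2 + 3 + 1 + 6 + 4 + 2 + 3 = 77
distinct = 351 − 77 = 274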